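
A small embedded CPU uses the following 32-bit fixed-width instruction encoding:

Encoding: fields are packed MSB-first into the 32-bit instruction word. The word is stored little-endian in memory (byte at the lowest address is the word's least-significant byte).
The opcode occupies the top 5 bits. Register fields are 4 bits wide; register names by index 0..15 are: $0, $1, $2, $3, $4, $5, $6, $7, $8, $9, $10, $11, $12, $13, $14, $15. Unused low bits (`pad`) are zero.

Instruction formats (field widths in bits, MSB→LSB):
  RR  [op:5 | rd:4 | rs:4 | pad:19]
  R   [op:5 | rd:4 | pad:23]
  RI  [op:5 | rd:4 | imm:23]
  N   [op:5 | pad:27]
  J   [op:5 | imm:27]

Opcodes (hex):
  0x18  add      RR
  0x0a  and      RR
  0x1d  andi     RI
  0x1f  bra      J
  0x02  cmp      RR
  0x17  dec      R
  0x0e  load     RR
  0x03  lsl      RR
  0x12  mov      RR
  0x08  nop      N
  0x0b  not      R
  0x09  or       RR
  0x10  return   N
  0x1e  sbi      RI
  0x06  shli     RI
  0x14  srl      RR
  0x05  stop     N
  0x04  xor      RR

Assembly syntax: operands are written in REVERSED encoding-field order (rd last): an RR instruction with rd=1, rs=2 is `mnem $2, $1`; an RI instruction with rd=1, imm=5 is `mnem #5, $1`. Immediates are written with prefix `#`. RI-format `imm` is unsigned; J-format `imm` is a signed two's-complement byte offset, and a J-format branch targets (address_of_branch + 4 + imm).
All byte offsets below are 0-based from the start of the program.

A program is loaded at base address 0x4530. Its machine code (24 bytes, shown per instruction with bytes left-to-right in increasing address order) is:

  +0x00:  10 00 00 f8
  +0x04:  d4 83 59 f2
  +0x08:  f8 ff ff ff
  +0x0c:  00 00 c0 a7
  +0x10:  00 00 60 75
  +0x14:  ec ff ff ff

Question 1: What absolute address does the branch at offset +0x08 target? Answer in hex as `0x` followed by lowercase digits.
0x4534

@+08  little-endian(f8 ff ff ff) = 0xfffffff8
  opcode bits[31:27]=0x1f: bra/J
  imm: (w>>0)&0x7ffffff=0x7fffff8 (s27→-8) → #-8
  target = base 0x4530 + off 0x08 + 4 + imm -8 = 0x4534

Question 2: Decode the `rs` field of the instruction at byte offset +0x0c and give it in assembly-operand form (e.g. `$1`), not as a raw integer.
+0x0c: 00 00 c0 a7 ⇒ word 0xa7c00000 (little)
  opcode bits[31:27]=0x14: srl/RR
  rd: (w>>23)&0xf=0xf → $15
  rs: (w>>19)&0xf=0x8 → $8

$8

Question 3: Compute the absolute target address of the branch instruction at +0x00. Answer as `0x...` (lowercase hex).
0x4544

off 0x00: read 10 00 00 f8 as little → 0xf8000010
  opcode bits[31:27]=0x1f: bra/J
  [26:0] imm=16 = #16
  target = base 0x4530 + off 0x00 + 4 + imm 16 = 0x4544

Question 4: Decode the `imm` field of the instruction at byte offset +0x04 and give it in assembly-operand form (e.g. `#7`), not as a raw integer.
off 0x04: read d4 83 59 f2 as little → 0xf25983d4
  top 5b → 0x1e → sbi [RI]
  rd@[26:23]=0x4 ⇒ $4
  imm@[22:0]=0x5983d4 ⇒ #5866452

#5866452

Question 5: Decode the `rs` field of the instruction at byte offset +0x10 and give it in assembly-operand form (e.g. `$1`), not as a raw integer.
$12

off 0x10: read 00 00 60 75 as little → 0x75600000
  top 5b → 0xe → load [RR]
  rd@[26:23]=0xa ⇒ $10
  rs@[22:19]=0xc ⇒ $12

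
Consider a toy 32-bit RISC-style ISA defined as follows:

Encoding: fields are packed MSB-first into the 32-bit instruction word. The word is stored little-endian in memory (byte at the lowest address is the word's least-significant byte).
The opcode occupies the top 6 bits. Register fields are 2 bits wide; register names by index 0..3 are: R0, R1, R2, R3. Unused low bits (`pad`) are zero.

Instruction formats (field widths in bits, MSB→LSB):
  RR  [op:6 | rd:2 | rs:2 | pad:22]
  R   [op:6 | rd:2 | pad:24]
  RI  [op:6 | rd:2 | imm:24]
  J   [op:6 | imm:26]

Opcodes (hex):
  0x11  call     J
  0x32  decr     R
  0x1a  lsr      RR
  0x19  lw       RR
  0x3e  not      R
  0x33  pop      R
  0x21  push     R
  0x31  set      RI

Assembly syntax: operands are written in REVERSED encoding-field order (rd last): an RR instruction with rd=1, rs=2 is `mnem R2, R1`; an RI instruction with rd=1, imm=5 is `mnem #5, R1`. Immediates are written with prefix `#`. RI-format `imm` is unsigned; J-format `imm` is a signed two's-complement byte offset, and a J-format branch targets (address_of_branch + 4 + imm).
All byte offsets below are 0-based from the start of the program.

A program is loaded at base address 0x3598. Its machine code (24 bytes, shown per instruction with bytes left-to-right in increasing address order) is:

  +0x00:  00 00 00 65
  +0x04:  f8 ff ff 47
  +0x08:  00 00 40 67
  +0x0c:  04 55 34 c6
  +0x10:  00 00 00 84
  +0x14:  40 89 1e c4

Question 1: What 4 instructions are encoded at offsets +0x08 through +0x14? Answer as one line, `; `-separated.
[08] 00 00 40 67 → 0x67400000
  top 6b → 0x19 → lw [RR]
  rd: (w>>24)&0x3=0x3 → R3
  rs: (w>>22)&0x3=0x1 → R1
[0c] 04 55 34 c6 → 0xc6345504
  top 6b → 0x31 → set [RI]
  rd: (w>>24)&0x3=0x2 → R2
  imm: (w>>0)&0xffffff=0x345504 → #3429636
[10] 00 00 00 84 → 0x84000000
  top 6b → 0x21 → push [R]
  rd: (w>>24)&0x3=0x0 → R0
[14] 40 89 1e c4 → 0xc41e8940
  top 6b → 0x31 → set [RI]
  rd: (w>>24)&0x3=0x0 → R0
  imm: (w>>0)&0xffffff=0x1e8940 → #2001216

lw R1, R3; set #3429636, R2; push R0; set #2001216, R0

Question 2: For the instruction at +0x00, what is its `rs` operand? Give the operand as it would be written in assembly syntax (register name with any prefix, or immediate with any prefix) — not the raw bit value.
R0

@+00  little-endian(00 00 00 65) = 0x65000000
  opcode bits[31:26]=0x19: lw/RR
  rd: (w>>24)&0x3=0x1 → R1
  rs: (w>>22)&0x3=0x0 → R0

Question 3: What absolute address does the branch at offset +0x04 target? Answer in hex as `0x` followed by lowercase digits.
0x3598

+0x04: f8 ff ff 47 ⇒ word 0x47fffff8 (little)
  op=0x47fffff8>>26=0x11 ⇒ call (J)
  imm: (w>>0)&0x3ffffff=0x3fffff8 (s26→-8) → #-8
  target = base 0x3598 + off 0x04 + 4 + imm -8 = 0x3598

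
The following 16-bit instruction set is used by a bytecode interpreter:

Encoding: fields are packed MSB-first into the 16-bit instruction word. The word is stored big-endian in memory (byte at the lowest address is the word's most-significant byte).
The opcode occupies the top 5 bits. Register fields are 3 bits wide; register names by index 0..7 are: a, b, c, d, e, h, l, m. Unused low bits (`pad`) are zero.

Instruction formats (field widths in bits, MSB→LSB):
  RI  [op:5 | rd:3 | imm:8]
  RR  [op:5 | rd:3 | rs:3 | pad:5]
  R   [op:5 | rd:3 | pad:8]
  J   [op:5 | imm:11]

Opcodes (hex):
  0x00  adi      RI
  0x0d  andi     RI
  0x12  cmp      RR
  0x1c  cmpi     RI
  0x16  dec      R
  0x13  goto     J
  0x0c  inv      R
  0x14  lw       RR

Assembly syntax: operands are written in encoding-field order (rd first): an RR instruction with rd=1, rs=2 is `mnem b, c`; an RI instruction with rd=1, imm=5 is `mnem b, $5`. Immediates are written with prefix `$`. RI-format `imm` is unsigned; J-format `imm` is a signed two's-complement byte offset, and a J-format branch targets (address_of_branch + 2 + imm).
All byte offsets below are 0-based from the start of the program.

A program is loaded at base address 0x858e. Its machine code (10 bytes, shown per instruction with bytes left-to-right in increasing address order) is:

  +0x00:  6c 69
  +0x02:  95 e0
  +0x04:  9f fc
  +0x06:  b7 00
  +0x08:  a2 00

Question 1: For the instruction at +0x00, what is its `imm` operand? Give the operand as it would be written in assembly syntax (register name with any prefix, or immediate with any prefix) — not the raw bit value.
$105

off 0x00: read 6c 69 as big → 0x6c69
  opcode bits[15:11]=0xd: andi/RI
  [10:8] rd=4 = e
  [7:0] imm=105 = $105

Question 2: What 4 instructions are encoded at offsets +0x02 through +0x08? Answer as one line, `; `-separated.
cmp h, m; goto $-4; dec m; lw c, a

off 0x02: read 95 e0 as big → 0x95e0
  op=0x95e0>>11=0x12 ⇒ cmp (RR)
  rd@[10:8]=0x5 ⇒ h
  rs@[7:5]=0x7 ⇒ m
off 0x04: read 9f fc as big → 0x9ffc
  op=0x9ffc>>11=0x13 ⇒ goto (J)
  imm@[10:0]=0x7fc (s11→-4) ⇒ $-4
off 0x06: read b7 00 as big → 0xb700
  op=0xb700>>11=0x16 ⇒ dec (R)
  rd@[10:8]=0x7 ⇒ m
off 0x08: read a2 00 as big → 0xa200
  op=0xa200>>11=0x14 ⇒ lw (RR)
  rd@[10:8]=0x2 ⇒ c
  rs@[7:5]=0x0 ⇒ a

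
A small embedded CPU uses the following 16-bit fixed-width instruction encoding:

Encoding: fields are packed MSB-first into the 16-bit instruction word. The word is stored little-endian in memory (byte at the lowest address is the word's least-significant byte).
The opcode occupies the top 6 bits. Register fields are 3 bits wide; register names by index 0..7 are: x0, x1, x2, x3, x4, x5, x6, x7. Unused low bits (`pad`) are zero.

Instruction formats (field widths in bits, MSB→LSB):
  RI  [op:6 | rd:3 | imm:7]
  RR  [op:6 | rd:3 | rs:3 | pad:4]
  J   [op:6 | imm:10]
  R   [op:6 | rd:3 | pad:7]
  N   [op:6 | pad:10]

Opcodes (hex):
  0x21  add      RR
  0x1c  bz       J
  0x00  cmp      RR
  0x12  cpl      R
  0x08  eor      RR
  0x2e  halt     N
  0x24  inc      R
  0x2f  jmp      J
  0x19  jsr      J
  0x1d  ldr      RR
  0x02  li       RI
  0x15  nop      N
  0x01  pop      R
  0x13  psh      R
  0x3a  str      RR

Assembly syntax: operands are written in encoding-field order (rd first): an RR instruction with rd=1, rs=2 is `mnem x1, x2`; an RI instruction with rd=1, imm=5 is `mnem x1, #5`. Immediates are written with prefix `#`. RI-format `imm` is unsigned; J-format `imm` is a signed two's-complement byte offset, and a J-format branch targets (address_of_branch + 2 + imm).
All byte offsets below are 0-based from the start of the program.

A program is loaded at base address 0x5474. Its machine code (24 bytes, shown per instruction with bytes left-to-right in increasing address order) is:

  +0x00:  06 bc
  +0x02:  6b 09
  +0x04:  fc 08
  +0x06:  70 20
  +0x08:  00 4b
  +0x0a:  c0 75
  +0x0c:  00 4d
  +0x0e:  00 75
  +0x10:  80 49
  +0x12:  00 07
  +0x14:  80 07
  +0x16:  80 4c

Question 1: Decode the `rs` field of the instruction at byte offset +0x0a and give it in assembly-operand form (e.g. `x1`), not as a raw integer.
off 0x0a: read c0 75 as little → 0x75c0
  top 6b → 0x1d → ldr [RR]
  rd@[9:7]=0x3 ⇒ x3
  rs@[6:4]=0x4 ⇒ x4

x4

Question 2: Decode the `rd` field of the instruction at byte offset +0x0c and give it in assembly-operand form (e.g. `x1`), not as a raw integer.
x2

+0x0c: 00 4d ⇒ word 0x4d00 (little)
  opcode bits[15:10]=0x13: psh/R
  rd: (w>>7)&0x7=0x2 → x2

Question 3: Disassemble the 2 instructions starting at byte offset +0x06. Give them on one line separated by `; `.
@+06  little-endian(70 20) = 0x2070
  op=0x2070>>10=0x8 ⇒ eor (RR)
  rd: (w>>7)&0x7=0x0 → x0
  rs: (w>>4)&0x7=0x7 → x7
@+08  little-endian(00 4b) = 0x4b00
  op=0x4b00>>10=0x12 ⇒ cpl (R)
  rd: (w>>7)&0x7=0x6 → x6

eor x0, x7; cpl x6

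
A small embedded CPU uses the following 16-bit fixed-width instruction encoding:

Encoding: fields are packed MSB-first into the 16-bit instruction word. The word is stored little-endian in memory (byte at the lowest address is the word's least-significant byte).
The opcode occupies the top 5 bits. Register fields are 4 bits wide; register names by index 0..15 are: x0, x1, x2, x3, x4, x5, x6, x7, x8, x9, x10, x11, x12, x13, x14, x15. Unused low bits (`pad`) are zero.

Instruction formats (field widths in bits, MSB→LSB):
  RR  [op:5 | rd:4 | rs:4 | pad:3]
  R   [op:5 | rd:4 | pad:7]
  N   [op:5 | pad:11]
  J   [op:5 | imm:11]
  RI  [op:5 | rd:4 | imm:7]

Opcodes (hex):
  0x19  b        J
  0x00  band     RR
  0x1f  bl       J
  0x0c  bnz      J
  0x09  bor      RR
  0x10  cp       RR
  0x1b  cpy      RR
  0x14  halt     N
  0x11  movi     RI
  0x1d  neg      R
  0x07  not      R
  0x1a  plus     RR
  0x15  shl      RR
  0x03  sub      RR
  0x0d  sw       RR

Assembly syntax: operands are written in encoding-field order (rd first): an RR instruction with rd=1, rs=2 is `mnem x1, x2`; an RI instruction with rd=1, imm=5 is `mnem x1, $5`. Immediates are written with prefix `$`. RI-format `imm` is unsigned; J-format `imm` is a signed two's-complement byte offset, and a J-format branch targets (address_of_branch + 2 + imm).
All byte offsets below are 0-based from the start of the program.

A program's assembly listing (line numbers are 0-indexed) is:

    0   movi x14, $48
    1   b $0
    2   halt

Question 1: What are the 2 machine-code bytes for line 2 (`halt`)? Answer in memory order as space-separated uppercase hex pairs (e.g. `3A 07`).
00 A0

line 2 (halt): pack op=0x14:5|pad=0:11 = 0xa000; little→ 00 a0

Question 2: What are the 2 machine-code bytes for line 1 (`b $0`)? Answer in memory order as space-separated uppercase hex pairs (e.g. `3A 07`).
00 C8

L1: b op=0x19:5|imm=0:11 ⇒ 0xc800 ⇒ little 00 c8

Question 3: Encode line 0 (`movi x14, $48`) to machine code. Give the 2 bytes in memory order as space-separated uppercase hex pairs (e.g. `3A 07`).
30 8F

line 0 (movi): pack op=0x11:5|rd=14:4|imm=48:7 = 0x8f30; little→ 30 8f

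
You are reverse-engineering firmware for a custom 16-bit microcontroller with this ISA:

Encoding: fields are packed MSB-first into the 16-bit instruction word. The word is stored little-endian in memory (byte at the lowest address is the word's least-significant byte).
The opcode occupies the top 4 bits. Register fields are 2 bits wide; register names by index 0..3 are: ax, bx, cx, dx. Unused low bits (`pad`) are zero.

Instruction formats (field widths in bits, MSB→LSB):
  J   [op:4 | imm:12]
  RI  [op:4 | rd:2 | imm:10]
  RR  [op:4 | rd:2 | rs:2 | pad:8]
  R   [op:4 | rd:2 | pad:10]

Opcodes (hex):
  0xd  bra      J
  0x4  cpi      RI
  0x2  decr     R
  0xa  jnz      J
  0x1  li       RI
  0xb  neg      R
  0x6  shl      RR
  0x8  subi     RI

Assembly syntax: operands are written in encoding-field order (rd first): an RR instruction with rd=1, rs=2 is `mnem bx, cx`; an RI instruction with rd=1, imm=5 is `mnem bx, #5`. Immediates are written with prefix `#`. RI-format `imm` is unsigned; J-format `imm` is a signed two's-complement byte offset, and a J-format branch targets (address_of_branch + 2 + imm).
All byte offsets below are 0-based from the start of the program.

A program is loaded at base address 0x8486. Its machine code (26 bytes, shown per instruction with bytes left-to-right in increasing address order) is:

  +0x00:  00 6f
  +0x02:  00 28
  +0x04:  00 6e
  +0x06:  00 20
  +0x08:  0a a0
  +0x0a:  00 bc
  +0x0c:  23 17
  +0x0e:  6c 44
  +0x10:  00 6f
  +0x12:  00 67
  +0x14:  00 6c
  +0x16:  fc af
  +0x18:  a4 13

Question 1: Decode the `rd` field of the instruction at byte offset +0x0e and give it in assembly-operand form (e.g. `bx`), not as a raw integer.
bx

off 0x0e: read 6c 44 as little → 0x446c
  op=0x446c>>12=0x4 ⇒ cpi (RI)
  rd@[11:10]=0x1 ⇒ bx
  imm@[9:0]=0x6c ⇒ #108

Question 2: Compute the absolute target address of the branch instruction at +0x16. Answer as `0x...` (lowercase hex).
@+16  little-endian(fc af) = 0xaffc
  top 4b → 0xa → jnz [J]
  imm: (w>>0)&0xfff=0xffc (s12→-4) → #-4
  target = base 0x8486 + off 0x16 + 2 + imm -4 = 0x849a

0x849a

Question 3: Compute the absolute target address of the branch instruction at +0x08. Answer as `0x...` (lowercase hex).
0x849a

[08] 0a a0 → 0xa00a
  top 4b → 0xa → jnz [J]
  imm: (w>>0)&0xfff=0xa → #10
  target = base 0x8486 + off 0x08 + 2 + imm 10 = 0x849a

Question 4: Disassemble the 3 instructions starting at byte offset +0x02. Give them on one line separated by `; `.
decr cx; shl dx, cx; decr ax

@+02  little-endian(00 28) = 0x2800
  op=0x2800>>12=0x2 ⇒ decr (R)
  rd@[11:10]=0x2 ⇒ cx
@+04  little-endian(00 6e) = 0x6e00
  op=0x6e00>>12=0x6 ⇒ shl (RR)
  rd@[11:10]=0x3 ⇒ dx
  rs@[9:8]=0x2 ⇒ cx
@+06  little-endian(00 20) = 0x2000
  op=0x2000>>12=0x2 ⇒ decr (R)
  rd@[11:10]=0x0 ⇒ ax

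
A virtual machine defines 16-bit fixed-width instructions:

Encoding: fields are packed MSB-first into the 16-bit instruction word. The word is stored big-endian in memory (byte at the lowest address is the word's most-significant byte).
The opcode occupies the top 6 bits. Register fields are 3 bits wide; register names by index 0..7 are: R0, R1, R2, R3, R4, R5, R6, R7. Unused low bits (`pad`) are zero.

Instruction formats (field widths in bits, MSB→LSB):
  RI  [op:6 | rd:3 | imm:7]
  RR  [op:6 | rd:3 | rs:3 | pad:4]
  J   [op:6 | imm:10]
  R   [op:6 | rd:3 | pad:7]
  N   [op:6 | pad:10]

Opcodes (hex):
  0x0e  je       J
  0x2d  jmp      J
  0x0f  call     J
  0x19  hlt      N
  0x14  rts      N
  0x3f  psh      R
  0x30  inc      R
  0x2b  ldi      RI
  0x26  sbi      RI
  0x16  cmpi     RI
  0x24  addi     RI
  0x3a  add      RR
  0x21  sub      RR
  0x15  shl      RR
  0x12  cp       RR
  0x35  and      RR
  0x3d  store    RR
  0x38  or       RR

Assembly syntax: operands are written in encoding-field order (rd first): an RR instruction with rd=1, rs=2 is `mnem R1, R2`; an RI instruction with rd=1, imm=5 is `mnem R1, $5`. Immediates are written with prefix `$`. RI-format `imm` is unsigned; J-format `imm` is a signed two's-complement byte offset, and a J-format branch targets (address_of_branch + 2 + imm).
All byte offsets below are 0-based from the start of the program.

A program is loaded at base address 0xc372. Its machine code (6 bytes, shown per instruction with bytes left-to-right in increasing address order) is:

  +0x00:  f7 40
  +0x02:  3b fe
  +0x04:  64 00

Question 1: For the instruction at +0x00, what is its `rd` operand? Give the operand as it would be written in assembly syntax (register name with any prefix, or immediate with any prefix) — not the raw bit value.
R6

[00] f7 40 → 0xf740
  opcode bits[15:10]=0x3d: store/RR
  rd@[9:7]=0x6 ⇒ R6
  rs@[6:4]=0x4 ⇒ R4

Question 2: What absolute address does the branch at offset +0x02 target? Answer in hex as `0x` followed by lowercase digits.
0xc374

@+02  big-endian(3b fe) = 0x3bfe
  opcode bits[15:10]=0xe: je/J
  imm@[9:0]=0x3fe (s10→-2) ⇒ $-2
  target = base 0xc372 + off 0x02 + 2 + imm -2 = 0xc374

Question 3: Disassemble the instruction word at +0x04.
@+04  big-endian(64 00) = 0x6400
  op=0x6400>>10=0x19 ⇒ hlt (N)

hlt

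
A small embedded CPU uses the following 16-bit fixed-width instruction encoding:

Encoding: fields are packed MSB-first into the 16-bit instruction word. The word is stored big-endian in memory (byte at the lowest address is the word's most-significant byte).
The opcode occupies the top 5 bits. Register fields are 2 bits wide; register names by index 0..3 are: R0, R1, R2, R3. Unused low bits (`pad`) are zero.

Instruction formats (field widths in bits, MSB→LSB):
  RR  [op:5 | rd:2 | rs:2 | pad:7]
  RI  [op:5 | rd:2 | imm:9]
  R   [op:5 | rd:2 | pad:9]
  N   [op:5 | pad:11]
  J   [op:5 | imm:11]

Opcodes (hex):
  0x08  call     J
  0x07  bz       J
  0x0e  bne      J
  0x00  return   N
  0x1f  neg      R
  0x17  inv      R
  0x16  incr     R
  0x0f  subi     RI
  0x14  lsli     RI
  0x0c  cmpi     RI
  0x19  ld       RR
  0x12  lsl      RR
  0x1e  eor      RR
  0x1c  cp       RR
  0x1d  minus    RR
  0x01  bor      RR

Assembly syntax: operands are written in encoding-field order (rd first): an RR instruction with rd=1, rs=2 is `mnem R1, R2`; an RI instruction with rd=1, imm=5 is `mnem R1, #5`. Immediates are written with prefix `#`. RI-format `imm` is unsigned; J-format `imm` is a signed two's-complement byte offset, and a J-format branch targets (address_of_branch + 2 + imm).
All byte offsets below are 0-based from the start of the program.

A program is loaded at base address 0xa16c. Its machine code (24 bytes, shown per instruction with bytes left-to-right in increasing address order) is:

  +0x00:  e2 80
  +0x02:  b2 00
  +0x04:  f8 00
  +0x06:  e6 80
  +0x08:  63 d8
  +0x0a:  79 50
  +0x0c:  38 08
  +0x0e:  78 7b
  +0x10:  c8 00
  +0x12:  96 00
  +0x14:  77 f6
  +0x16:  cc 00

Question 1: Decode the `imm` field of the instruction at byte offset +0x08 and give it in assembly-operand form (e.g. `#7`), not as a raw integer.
#472

[08] 63 d8 → 0x63d8
  opcode bits[15:11]=0xc: cmpi/RI
  rd@[10:9]=0x1 ⇒ R1
  imm@[8:0]=0x1d8 ⇒ #472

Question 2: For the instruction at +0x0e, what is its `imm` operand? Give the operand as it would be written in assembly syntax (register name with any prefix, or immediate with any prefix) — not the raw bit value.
@+0e  big-endian(78 7b) = 0x787b
  op=0x787b>>11=0xf ⇒ subi (RI)
  rd@[10:9]=0x0 ⇒ R0
  imm@[8:0]=0x7b ⇒ #123

#123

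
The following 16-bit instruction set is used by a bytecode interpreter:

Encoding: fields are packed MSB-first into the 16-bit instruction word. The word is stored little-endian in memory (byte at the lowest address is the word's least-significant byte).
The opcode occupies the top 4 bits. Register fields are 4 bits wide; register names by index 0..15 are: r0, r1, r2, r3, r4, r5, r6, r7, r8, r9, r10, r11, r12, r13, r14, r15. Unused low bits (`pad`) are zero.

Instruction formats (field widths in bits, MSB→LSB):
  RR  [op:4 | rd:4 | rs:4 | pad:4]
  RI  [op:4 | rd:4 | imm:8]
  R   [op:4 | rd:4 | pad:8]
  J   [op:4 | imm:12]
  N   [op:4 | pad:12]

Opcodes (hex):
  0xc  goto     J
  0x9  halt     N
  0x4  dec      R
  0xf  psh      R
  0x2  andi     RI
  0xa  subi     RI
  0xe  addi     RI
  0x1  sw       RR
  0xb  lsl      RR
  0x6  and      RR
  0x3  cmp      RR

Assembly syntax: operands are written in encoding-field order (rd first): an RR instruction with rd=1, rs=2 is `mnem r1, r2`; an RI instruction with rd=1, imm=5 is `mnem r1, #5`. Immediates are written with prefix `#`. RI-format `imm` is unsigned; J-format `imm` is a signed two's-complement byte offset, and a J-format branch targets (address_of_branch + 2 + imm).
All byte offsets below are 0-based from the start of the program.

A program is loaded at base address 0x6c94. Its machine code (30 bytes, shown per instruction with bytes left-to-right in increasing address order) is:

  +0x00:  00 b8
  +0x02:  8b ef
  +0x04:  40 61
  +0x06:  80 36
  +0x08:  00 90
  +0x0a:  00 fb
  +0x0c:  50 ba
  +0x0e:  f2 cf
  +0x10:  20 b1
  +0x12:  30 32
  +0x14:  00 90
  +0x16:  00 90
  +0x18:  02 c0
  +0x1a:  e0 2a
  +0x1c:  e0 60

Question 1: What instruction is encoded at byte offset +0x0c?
[0c] 50 ba → 0xba50
  top 4b → 0xb → lsl [RR]
  rd: (w>>8)&0xf=0xa → r10
  rs: (w>>4)&0xf=0x5 → r5

lsl r10, r5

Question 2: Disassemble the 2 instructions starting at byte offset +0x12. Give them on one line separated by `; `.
cmp r2, r3; halt

off 0x12: read 30 32 as little → 0x3230
  opcode bits[15:12]=0x3: cmp/RR
  [11:8] rd=2 = r2
  [7:4] rs=3 = r3
off 0x14: read 00 90 as little → 0x9000
  opcode bits[15:12]=0x9: halt/N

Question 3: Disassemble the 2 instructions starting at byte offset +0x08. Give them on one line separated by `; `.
halt; psh r11

+0x08: 00 90 ⇒ word 0x9000 (little)
  opcode bits[15:12]=0x9: halt/N
+0x0a: 00 fb ⇒ word 0xfb00 (little)
  opcode bits[15:12]=0xf: psh/R
  [11:8] rd=11 = r11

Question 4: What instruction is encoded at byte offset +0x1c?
and r0, r14

[1c] e0 60 → 0x60e0
  opcode bits[15:12]=0x6: and/RR
  [11:8] rd=0 = r0
  [7:4] rs=14 = r14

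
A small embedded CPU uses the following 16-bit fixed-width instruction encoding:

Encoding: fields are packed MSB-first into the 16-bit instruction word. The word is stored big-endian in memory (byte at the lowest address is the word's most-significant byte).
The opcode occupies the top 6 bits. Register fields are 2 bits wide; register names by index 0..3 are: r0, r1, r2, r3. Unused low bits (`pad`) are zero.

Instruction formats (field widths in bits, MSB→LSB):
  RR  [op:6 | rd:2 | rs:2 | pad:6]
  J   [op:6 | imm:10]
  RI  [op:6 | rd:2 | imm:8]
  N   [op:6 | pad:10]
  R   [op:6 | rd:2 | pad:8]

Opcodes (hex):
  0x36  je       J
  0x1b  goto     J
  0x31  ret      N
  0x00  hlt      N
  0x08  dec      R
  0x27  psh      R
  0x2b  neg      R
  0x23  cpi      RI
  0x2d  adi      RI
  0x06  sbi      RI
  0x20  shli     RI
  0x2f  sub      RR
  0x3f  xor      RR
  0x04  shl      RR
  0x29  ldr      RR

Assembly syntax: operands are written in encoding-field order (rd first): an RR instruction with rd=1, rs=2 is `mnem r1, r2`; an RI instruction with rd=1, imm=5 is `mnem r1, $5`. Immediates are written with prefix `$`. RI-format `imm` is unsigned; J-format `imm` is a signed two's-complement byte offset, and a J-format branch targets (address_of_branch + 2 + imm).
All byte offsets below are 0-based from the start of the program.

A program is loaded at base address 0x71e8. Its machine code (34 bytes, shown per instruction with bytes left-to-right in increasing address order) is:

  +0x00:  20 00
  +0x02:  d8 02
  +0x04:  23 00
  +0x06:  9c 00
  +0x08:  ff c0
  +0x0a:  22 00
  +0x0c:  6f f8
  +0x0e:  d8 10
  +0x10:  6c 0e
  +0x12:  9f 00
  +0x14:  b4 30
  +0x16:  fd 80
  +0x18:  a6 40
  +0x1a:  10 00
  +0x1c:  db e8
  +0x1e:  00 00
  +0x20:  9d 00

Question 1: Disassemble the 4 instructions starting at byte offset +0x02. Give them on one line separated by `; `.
+0x02: d8 02 ⇒ word 0xd802 (big)
  opcode bits[15:10]=0x36: je/J
  imm@[9:0]=0x2 ⇒ $2
+0x04: 23 00 ⇒ word 0x2300 (big)
  opcode bits[15:10]=0x8: dec/R
  rd@[9:8]=0x3 ⇒ r3
+0x06: 9c 00 ⇒ word 0x9c00 (big)
  opcode bits[15:10]=0x27: psh/R
  rd@[9:8]=0x0 ⇒ r0
+0x08: ff c0 ⇒ word 0xffc0 (big)
  opcode bits[15:10]=0x3f: xor/RR
  rd@[9:8]=0x3 ⇒ r3
  rs@[7:6]=0x3 ⇒ r3

je $2; dec r3; psh r0; xor r3, r3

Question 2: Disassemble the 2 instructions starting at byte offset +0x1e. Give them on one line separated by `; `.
+0x1e: 00 00 ⇒ word 0x0000 (big)
  opcode bits[15:10]=0x0: hlt/N
+0x20: 9d 00 ⇒ word 0x9d00 (big)
  opcode bits[15:10]=0x27: psh/R
  rd@[9:8]=0x1 ⇒ r1

hlt; psh r1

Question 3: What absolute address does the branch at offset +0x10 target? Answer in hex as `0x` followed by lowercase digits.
0x7208

@+10  big-endian(6c 0e) = 0x6c0e
  opcode bits[15:10]=0x1b: goto/J
  imm: (w>>0)&0x3ff=0xe → $14
  target = base 0x71e8 + off 0x10 + 2 + imm 14 = 0x7208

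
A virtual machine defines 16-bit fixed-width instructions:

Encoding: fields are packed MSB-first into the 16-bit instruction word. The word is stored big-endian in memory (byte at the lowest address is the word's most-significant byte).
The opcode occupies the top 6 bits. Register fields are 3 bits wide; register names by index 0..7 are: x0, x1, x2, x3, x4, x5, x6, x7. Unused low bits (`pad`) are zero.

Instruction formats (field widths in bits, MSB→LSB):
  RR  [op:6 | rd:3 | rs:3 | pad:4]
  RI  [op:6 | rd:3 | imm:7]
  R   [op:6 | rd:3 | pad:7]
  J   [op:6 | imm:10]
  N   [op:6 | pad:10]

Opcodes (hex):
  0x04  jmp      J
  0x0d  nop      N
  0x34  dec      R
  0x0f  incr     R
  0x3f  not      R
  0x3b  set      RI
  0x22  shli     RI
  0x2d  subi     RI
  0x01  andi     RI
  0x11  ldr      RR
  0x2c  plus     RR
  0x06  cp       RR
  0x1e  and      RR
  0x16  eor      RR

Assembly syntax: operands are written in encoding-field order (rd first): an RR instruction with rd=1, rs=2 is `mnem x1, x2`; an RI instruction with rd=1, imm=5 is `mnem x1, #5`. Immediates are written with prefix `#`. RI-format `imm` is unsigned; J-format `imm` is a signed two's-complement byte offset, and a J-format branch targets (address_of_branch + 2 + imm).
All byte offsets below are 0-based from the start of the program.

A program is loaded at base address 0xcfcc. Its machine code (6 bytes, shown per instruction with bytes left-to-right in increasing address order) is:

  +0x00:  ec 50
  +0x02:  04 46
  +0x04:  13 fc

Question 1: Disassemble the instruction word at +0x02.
andi x0, #70

off 0x02: read 04 46 as big → 0x0446
  op=0x0446>>10=0x1 ⇒ andi (RI)
  rd: (w>>7)&0x7=0x0 → x0
  imm: (w>>0)&0x7f=0x46 → #70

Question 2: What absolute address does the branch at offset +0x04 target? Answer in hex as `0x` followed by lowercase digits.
off 0x04: read 13 fc as big → 0x13fc
  opcode bits[15:10]=0x4: jmp/J
  imm@[9:0]=0x3fc (s10→-4) ⇒ #-4
  target = base 0xcfcc + off 0x04 + 2 + imm -4 = 0xcfce

0xcfce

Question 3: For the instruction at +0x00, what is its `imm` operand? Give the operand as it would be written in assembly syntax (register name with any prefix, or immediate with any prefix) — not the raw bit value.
#80

@+00  big-endian(ec 50) = 0xec50
  opcode bits[15:10]=0x3b: set/RI
  rd: (w>>7)&0x7=0x0 → x0
  imm: (w>>0)&0x7f=0x50 → #80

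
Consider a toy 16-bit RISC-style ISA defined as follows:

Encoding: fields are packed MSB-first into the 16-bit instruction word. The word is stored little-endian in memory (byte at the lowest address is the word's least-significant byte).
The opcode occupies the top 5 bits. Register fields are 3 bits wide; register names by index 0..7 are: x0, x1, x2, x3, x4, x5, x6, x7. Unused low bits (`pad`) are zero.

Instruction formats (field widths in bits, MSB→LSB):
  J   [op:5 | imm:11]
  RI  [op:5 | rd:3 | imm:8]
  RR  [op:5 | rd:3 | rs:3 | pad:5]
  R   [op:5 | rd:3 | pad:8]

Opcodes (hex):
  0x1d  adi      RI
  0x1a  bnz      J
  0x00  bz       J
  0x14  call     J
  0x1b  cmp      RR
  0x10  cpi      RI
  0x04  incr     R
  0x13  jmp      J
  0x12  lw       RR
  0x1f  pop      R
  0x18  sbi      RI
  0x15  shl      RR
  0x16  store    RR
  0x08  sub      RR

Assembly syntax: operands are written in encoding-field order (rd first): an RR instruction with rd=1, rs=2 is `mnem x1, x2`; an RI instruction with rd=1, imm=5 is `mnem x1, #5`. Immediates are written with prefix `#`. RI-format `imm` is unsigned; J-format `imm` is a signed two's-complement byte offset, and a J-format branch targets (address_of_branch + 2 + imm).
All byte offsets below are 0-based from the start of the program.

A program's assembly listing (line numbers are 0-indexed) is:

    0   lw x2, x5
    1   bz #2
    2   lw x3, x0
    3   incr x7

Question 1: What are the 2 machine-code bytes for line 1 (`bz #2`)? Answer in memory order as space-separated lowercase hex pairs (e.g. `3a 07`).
02 00

1. bz fields op=0x0:5|imm=2:11 → word 0002h → 02 00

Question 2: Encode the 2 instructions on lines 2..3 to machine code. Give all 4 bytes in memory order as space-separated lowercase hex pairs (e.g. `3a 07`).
00 93 00 27

2. lw fields op=0x12:5|rd=3:3|rs=0:3|pad=0:5 → word 9300h → 00 93
3. incr fields op=0x4:5|rd=7:3|pad=0:8 → word 2700h → 00 27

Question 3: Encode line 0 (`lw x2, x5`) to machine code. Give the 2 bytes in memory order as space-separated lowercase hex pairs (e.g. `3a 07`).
a0 92

L0: lw op=0x12:5|rd=2:3|rs=5:3|pad=0:5 ⇒ 0x92a0 ⇒ little a0 92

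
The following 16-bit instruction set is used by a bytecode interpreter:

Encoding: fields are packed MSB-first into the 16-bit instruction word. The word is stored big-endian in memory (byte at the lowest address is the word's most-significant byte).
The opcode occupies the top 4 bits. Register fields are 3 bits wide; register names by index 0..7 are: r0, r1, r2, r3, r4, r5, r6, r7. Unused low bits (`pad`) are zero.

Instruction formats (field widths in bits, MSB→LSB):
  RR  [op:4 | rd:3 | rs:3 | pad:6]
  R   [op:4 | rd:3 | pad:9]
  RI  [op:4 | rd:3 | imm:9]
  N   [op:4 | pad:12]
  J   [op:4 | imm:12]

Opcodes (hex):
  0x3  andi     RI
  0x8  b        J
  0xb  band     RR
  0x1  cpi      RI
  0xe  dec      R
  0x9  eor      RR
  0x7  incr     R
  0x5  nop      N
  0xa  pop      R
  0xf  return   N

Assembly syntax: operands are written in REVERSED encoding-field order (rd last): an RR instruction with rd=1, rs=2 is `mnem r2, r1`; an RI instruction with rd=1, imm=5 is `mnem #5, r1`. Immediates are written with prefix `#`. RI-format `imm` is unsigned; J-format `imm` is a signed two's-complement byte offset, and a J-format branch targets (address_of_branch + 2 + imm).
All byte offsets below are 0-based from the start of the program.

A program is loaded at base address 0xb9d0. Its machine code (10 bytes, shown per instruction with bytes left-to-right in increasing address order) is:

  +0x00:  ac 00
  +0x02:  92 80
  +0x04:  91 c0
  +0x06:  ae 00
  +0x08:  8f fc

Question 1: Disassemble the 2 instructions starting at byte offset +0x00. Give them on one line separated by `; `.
+0x00: ac 00 ⇒ word 0xac00 (big)
  op=0xac00>>12=0xa ⇒ pop (R)
  rd@[11:9]=0x6 ⇒ r6
+0x02: 92 80 ⇒ word 0x9280 (big)
  op=0x9280>>12=0x9 ⇒ eor (RR)
  rd@[11:9]=0x1 ⇒ r1
  rs@[8:6]=0x2 ⇒ r2

pop r6; eor r2, r1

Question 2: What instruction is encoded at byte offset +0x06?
+0x06: ae 00 ⇒ word 0xae00 (big)
  opcode bits[15:12]=0xa: pop/R
  [11:9] rd=7 = r7

pop r7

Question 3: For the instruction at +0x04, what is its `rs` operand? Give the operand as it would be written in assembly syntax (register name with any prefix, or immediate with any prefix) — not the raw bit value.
r7

off 0x04: read 91 c0 as big → 0x91c0
  op=0x91c0>>12=0x9 ⇒ eor (RR)
  [11:9] rd=0 = r0
  [8:6] rs=7 = r7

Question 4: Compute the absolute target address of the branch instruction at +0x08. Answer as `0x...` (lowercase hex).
off 0x08: read 8f fc as big → 0x8ffc
  op=0x8ffc>>12=0x8 ⇒ b (J)
  [11:0] imm=4092 (s12→-4) = #-4
  target = base 0xb9d0 + off 0x08 + 2 + imm -4 = 0xb9d6

0xb9d6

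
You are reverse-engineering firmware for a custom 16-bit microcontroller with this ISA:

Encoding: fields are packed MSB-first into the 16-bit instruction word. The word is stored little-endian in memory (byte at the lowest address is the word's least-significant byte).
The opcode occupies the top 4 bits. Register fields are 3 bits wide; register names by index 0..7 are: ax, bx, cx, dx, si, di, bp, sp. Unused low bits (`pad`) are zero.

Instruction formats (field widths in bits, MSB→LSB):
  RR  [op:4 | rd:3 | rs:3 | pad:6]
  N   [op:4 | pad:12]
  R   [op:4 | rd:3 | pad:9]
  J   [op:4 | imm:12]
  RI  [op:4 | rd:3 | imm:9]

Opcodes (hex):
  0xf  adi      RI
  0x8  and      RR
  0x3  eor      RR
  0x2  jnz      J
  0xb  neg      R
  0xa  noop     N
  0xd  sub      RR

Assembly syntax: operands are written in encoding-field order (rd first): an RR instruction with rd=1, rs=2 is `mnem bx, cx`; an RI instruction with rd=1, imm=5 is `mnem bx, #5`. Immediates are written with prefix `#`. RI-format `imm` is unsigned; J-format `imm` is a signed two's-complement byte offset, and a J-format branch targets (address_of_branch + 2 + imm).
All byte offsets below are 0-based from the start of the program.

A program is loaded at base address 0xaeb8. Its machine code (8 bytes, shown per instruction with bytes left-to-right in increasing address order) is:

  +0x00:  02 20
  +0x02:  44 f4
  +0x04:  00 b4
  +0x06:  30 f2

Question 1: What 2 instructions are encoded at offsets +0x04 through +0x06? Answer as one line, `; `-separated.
neg cx; adi bx, #48

[04] 00 b4 → 0xb400
  opcode bits[15:12]=0xb: neg/R
  rd: (w>>9)&0x7=0x2 → cx
[06] 30 f2 → 0xf230
  opcode bits[15:12]=0xf: adi/RI
  rd: (w>>9)&0x7=0x1 → bx
  imm: (w>>0)&0x1ff=0x30 → #48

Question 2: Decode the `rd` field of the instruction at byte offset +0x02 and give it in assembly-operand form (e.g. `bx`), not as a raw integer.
@+02  little-endian(44 f4) = 0xf444
  top 4b → 0xf → adi [RI]
  rd: (w>>9)&0x7=0x2 → cx
  imm: (w>>0)&0x1ff=0x44 → #68

cx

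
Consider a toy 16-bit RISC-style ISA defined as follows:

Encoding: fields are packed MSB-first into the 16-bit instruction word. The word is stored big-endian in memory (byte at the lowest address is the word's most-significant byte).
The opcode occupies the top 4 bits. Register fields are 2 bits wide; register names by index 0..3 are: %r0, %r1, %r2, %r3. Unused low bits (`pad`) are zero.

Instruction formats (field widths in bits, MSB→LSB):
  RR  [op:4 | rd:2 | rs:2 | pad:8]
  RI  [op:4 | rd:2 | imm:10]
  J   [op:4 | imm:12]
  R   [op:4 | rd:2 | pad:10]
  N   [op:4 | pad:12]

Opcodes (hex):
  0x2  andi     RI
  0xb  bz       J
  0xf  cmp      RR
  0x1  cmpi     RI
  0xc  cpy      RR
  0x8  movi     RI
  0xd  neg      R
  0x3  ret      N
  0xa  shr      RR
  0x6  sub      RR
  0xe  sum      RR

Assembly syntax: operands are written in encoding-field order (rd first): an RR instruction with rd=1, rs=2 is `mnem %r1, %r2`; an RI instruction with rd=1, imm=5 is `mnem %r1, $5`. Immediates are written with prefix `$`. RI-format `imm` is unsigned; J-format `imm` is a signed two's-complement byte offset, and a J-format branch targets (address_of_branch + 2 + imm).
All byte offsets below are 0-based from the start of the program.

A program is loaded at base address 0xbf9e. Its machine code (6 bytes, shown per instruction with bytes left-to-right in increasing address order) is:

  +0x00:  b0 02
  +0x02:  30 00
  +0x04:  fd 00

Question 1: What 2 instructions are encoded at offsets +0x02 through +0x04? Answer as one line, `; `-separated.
[02] 30 00 → 0x3000
  opcode bits[15:12]=0x3: ret/N
[04] fd 00 → 0xfd00
  opcode bits[15:12]=0xf: cmp/RR
  rd: (w>>10)&0x3=0x3 → %r3
  rs: (w>>8)&0x3=0x1 → %r1

ret; cmp %r3, %r1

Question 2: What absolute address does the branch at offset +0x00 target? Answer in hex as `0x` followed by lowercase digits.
0xbfa2

off 0x00: read b0 02 as big → 0xb002
  op=0xb002>>12=0xb ⇒ bz (J)
  [11:0] imm=2 = $2
  target = base 0xbf9e + off 0x00 + 2 + imm 2 = 0xbfa2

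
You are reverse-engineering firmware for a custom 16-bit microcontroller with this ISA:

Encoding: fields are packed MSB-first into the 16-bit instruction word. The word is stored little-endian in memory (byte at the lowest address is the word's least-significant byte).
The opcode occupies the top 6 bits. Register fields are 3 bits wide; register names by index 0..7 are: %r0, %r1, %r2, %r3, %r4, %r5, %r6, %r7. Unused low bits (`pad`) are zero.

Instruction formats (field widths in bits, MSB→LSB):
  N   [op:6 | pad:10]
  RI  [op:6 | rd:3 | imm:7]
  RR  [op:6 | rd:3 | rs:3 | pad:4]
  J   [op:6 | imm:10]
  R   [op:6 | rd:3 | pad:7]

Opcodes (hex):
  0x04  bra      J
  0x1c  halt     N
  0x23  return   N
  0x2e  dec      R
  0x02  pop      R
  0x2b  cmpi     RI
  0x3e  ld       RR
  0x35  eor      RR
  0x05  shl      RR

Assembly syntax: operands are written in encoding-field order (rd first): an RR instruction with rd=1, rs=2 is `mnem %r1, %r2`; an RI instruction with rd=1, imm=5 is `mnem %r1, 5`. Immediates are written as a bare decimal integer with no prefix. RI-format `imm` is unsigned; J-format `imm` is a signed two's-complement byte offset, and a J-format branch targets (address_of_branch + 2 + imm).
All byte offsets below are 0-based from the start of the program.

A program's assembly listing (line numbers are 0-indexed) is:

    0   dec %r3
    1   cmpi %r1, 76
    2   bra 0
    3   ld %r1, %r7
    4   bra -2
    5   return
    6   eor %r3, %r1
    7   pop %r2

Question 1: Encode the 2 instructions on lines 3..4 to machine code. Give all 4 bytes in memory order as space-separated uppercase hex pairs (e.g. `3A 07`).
F0 F8 FE 13

3. ld fields op=0x3e:6|rd=1:3|rs=7:3|pad=0:4 → word f8f0h → f0 f8
4. bra fields op=0x4:6|imm=-2:10 → word 13feh → fe 13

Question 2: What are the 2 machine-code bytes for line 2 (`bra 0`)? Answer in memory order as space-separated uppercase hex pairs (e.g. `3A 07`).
00 10

L2: bra op=0x4:6|imm=0:10 ⇒ 0x1000 ⇒ little 00 10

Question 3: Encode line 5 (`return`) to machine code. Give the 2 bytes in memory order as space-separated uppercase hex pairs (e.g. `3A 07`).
5. return fields op=0x23:6|pad=0:10 → word 8c00h → 00 8c

00 8C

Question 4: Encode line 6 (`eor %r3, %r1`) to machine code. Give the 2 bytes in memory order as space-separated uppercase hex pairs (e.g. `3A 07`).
L6: eor op=0x35:6|rd=3:3|rs=1:3|pad=0:4 ⇒ 0xd590 ⇒ little 90 d5

90 D5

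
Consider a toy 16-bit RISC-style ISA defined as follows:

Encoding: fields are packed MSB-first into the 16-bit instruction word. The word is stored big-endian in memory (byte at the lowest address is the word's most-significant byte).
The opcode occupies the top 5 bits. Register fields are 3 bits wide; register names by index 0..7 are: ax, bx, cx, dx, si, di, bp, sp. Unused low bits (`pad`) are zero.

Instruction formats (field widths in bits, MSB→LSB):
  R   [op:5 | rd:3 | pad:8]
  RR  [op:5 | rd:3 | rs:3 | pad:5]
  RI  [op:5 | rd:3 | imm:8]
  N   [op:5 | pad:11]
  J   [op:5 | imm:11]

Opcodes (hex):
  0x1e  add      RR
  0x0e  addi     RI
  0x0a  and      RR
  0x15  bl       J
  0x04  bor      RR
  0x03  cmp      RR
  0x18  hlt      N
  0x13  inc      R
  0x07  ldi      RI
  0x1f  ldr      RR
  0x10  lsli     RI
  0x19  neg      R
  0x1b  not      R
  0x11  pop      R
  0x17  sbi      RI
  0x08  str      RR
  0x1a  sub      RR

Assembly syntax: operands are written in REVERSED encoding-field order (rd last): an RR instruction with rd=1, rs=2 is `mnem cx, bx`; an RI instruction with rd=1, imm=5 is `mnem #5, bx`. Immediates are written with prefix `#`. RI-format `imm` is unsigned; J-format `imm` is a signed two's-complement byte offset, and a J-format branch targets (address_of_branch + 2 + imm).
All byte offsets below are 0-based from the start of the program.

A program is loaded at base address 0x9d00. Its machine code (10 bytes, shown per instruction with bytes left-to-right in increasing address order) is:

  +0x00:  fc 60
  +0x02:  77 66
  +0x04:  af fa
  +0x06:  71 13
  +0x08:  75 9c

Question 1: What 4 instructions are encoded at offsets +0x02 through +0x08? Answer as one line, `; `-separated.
@+02  big-endian(77 66) = 0x7766
  op=0x7766>>11=0xe ⇒ addi (RI)
  [10:8] rd=7 = sp
  [7:0] imm=102 = #102
@+04  big-endian(af fa) = 0xaffa
  op=0xaffa>>11=0x15 ⇒ bl (J)
  [10:0] imm=2042 (s11→-6) = #-6
@+06  big-endian(71 13) = 0x7113
  op=0x7113>>11=0xe ⇒ addi (RI)
  [10:8] rd=1 = bx
  [7:0] imm=19 = #19
@+08  big-endian(75 9c) = 0x759c
  op=0x759c>>11=0xe ⇒ addi (RI)
  [10:8] rd=5 = di
  [7:0] imm=156 = #156

addi #102, sp; bl #-6; addi #19, bx; addi #156, di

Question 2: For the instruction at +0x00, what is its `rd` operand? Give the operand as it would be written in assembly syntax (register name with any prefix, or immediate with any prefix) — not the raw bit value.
si

[00] fc 60 → 0xfc60
  op=0xfc60>>11=0x1f ⇒ ldr (RR)
  rd: (w>>8)&0x7=0x4 → si
  rs: (w>>5)&0x7=0x3 → dx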